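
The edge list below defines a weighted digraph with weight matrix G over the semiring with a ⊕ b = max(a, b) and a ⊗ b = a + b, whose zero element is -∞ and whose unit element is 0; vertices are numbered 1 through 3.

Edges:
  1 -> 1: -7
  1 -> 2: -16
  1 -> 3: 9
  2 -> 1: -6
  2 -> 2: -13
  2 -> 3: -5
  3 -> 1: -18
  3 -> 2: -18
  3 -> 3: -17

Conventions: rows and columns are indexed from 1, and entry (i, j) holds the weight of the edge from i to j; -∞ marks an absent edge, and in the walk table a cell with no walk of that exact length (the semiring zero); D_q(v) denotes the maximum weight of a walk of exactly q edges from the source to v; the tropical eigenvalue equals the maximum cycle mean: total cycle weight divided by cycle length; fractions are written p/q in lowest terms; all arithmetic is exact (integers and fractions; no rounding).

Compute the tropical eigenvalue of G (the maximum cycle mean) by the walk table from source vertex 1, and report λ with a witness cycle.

q=0: [0, -∞, -∞]
q=1: [-7, -16, 9]
q=2: [-9, -9, 2]
q=3: [-15, -16, 0]
Optimal cycle mean attained by: cycle 1->3->1, total 9 + (-18), length 2.
Answer: λ = -9/2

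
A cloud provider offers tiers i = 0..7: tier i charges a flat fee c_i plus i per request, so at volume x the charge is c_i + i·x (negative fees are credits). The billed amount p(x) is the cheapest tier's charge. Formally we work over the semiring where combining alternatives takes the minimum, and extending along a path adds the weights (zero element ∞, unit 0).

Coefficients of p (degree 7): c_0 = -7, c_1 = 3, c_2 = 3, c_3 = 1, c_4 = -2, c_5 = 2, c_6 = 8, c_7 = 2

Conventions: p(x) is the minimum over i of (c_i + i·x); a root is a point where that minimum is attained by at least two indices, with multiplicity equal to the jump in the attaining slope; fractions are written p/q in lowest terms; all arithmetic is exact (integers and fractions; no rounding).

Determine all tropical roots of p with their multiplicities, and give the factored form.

hull edge (i=0, c=-7) to (i=4, c=-2): slope 5/4, span 4
hull edge (i=4, c=-2) to (i=7, c=2): slope 4/3, span 3
Factored form: p(x) = 2 ⊗ (x ⊕ (-4/3)) ⊗ (x ⊕ (-4/3)) ⊗ (x ⊕ (-4/3)) ⊗ (x ⊕ (-5/4)) ⊗ (x ⊕ (-5/4)) ⊗ (x ⊕ (-5/4)) ⊗ (x ⊕ (-5/4))
Answer: roots = -4/3 (mult 3), -5/4 (mult 4)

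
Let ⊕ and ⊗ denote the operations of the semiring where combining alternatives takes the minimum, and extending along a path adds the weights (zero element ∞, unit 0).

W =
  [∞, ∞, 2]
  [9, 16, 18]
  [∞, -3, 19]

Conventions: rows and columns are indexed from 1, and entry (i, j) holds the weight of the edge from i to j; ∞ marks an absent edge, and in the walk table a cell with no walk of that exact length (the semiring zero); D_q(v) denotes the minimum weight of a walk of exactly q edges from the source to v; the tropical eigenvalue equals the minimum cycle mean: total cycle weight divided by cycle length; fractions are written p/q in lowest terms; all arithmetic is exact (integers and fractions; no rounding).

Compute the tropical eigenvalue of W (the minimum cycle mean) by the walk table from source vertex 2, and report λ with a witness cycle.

q=0: [∞, 0, ∞]
q=1: [9, 16, 18]
q=2: [25, 15, 11]
q=3: [24, 8, 27]
Optimal cycle mean attained by: cycle 1->3->2->1, total 2 + (-3) + 9, length 3.
Answer: λ = 8/3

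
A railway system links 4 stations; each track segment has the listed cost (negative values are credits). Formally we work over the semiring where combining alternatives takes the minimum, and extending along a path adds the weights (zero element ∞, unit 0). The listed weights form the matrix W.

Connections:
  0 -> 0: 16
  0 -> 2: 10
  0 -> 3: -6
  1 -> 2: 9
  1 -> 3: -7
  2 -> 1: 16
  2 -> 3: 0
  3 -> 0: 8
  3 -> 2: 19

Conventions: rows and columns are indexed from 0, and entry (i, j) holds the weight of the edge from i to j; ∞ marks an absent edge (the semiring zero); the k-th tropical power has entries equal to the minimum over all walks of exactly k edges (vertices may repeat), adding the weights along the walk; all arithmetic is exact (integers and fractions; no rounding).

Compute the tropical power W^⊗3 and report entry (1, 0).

W^⊗2:
  [2, 26, 13, 10]
  [1, 25, 12, 9]
  [8, ∞, 19, 9]
  [24, 35, 18, 2]
W^⊗3:
  [18, 29, 12, -4]
  [17, 28, 11, -5]
  [17, 35, 18, 2]
  [10, 34, 21, 18]
Key observation: the optimum is the walk 1->2->3->0, with weight 9 + 0 + 8 = 17.
Optimal value attained by: walk 1->2->3->0.
Answer: (W^⊗3)[1][0] = 17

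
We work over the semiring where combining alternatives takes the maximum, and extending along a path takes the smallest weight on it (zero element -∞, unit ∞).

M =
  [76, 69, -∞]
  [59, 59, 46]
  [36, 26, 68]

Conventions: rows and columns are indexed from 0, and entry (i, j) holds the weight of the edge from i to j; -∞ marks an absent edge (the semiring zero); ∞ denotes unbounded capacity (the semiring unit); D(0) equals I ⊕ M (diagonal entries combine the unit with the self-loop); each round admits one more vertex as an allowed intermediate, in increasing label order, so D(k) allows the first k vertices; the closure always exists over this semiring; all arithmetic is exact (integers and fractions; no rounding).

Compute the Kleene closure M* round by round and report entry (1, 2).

D(0):
  [∞, 69, -∞]
  [59, ∞, 46]
  [36, 26, ∞]
D(1):
  [∞, 69, -∞]
  [59, ∞, 46]
  [36, 36, ∞]
D(2):
  [∞, 69, 46]
  [59, ∞, 46]
  [36, 36, ∞]
D(3):
  [∞, 69, 46]
  [59, ∞, 46]
  [36, 36, ∞]
Answer: M*[1][2] = 46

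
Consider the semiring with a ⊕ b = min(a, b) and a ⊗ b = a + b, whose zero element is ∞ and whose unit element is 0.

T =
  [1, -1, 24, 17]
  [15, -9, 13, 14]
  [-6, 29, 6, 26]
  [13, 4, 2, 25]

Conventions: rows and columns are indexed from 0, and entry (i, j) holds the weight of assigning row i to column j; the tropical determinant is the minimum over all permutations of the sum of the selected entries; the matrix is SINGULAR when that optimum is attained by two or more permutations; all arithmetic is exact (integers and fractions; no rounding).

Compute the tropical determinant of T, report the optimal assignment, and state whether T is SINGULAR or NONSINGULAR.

σ = (0, 1, 2, 3): 1 + (-9) + 6 + 25 = 23
σ = (0, 1, 3, 2): 1 + (-9) + 26 + 2 = 20
σ = (0, 2, 1, 3): 1 + 13 + 29 + 25 = 68
σ = (0, 2, 3, 1): 1 + 13 + 26 + 4 = 44
σ = (0, 3, 1, 2): 1 + 14 + 29 + 2 = 46
σ = (0, 3, 2, 1): 1 + 14 + 6 + 4 = 25
σ = (1, 0, 2, 3): (-1) + 15 + 6 + 25 = 45
σ = (1, 0, 3, 2): (-1) + 15 + 26 + 2 = 42
σ = (1, 2, 0, 3): (-1) + 13 + (-6) + 25 = 31
σ = (1, 2, 3, 0): (-1) + 13 + 26 + 13 = 51
σ = (1, 3, 0, 2): (-1) + 14 + (-6) + 2 = 9
σ = (1, 3, 2, 0): (-1) + 14 + 6 + 13 = 32
σ = (2, 0, 1, 3): 24 + 15 + 29 + 25 = 93
σ = (2, 0, 3, 1): 24 + 15 + 26 + 4 = 69
σ = (2, 1, 0, 3): 24 + (-9) + (-6) + 25 = 34
σ = (2, 1, 3, 0): 24 + (-9) + 26 + 13 = 54
σ = (2, 3, 0, 1): 24 + 14 + (-6) + 4 = 36
σ = (2, 3, 1, 0): 24 + 14 + 29 + 13 = 80
σ = (3, 0, 1, 2): 17 + 15 + 29 + 2 = 63
σ = (3, 0, 2, 1): 17 + 15 + 6 + 4 = 42
σ = (3, 1, 0, 2): 17 + (-9) + (-6) + 2 = 4
σ = (3, 1, 2, 0): 17 + (-9) + 6 + 13 = 27
σ = (3, 2, 0, 1): 17 + 13 + (-6) + 4 = 28
σ = (3, 2, 1, 0): 17 + 13 + 29 + 13 = 72
Optimal value attained by: σ = (3, 1, 0, 2).
Answer: det⊕(T) = 4; verdict: NONSINGULAR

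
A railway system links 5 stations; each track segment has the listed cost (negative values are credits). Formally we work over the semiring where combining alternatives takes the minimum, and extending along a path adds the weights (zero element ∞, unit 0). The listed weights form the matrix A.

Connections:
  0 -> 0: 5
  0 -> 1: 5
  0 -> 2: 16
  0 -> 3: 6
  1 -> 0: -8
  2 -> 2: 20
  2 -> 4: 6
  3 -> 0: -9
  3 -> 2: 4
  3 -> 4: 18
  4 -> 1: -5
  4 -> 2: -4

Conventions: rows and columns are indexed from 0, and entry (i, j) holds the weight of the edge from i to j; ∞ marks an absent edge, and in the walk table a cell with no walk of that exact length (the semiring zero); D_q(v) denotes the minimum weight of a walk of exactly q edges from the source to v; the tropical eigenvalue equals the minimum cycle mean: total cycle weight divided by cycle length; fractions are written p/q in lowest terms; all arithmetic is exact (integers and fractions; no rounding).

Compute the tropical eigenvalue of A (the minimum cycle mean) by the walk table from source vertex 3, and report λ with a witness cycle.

q=0: [∞, ∞, ∞, 0, ∞]
q=1: [-9, ∞, 4, ∞, 18]
q=2: [-4, -4, 7, -3, 10]
q=3: [-12, 1, 1, 2, 13]
q=4: [-7, -7, 4, -6, 7]
q=5: [-15, -2, -2, -1, 10]
Optimal cycle mean attained by: cycle 0->1->0, total 5 + (-8), length 2.
Answer: λ = -3/2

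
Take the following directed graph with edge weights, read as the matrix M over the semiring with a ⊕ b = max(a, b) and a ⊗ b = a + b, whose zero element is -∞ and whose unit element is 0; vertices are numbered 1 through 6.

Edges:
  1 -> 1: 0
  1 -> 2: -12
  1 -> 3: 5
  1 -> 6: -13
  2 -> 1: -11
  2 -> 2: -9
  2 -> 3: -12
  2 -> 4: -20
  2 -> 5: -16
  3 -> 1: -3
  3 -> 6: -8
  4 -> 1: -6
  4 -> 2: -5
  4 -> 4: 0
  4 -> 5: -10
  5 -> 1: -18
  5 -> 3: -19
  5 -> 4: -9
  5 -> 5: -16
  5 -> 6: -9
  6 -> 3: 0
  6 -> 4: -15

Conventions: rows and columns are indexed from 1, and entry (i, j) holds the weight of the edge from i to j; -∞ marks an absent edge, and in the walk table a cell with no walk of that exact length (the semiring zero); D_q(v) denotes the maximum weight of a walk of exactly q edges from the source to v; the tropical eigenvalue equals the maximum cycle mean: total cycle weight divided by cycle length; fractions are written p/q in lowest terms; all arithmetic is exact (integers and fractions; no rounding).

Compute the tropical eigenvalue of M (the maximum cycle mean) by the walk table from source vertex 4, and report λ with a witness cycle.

q=0: [-∞, -∞, -∞, 0, -∞, -∞]
q=1: [-6, -5, -∞, 0, -10, -∞]
q=2: [-6, -5, -1, 0, -10, -19]
q=3: [-4, -5, -1, 0, -10, -9]
q=4: [-4, -5, 1, 0, -10, -9]
q=5: [-2, -5, 1, 0, -10, -7]
q=6: [-2, -5, 3, 0, -10, -7]
Optimal cycle mean attained by: cycle 1->3->1, total 5 + (-3), length 2.
Answer: λ = 1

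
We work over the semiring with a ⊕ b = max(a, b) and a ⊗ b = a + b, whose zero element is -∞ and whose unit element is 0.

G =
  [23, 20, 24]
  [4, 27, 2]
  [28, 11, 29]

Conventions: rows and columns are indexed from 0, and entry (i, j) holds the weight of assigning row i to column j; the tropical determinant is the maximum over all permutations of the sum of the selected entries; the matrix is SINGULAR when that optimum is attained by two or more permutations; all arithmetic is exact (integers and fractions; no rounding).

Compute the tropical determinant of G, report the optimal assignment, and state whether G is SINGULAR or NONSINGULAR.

σ = (0, 1, 2): 23 + 27 + 29 = 79
σ = (0, 2, 1): 23 + 2 + 11 = 36
σ = (1, 0, 2): 20 + 4 + 29 = 53
σ = (1, 2, 0): 20 + 2 + 28 = 50
σ = (2, 0, 1): 24 + 4 + 11 = 39
σ = (2, 1, 0): 24 + 27 + 28 = 79
Optimal value attained by: σ = (0, 1, 2).
Answer: det⊕(G) = 79; verdict: SINGULAR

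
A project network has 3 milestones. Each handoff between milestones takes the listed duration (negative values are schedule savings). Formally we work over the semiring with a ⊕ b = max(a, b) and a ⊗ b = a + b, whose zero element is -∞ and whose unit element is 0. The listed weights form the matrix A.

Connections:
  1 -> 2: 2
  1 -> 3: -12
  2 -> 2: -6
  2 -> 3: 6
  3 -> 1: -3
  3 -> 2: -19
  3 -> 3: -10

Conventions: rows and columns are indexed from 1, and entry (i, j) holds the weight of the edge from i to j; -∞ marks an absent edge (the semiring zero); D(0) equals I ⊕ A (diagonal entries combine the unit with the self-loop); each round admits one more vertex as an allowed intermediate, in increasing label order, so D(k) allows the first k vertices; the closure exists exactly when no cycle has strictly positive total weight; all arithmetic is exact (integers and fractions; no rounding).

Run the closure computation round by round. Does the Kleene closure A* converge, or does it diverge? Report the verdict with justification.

D(0):
  [0, 2, -12]
  [-∞, 0, 6]
  [-3, -19, 0]
D(1):
  [0, 2, -12]
  [-∞, 0, 6]
  [-3, -1, 0]
Detection: at round 2, diagonal entry (3, 3) turns strictly positive.
Key observation: the cycle 3->1->2->3 has total weight (-3) + 2 + 6, which is strictly positive.
Answer: DIVERGES — positive cycle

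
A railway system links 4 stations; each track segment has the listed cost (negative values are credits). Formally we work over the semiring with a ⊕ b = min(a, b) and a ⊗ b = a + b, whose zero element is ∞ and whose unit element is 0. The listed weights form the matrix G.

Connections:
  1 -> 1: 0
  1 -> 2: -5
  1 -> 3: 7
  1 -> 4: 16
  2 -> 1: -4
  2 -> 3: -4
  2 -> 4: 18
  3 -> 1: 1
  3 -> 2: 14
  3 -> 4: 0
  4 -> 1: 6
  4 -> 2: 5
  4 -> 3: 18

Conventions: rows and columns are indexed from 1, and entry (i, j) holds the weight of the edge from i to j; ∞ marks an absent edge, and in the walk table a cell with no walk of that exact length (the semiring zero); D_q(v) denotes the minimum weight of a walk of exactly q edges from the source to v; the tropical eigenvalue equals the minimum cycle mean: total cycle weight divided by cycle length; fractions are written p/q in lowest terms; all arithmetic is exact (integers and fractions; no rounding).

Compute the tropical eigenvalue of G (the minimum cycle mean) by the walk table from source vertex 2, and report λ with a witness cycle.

q=0: [∞, 0, ∞, ∞]
q=1: [-4, ∞, -4, 18]
q=2: [-4, -9, 3, -4]
q=3: [-13, -9, -13, 3]
q=4: [-13, -18, -13, -13]
Optimal cycle mean attained by: cycle 1->2->1, total (-5) + (-4), length 2.
Answer: λ = -9/2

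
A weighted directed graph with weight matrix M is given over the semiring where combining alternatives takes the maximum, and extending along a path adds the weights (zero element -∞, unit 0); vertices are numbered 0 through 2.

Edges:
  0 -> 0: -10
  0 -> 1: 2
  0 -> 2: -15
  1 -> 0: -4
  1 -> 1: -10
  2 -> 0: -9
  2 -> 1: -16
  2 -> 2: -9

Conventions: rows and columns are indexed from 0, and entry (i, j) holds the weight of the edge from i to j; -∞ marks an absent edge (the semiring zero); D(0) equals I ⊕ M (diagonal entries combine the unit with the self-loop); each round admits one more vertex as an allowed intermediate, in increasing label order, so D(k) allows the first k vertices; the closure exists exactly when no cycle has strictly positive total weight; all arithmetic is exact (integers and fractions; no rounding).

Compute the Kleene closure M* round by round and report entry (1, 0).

D(0):
  [0, 2, -15]
  [-4, 0, -∞]
  [-9, -16, 0]
D(1):
  [0, 2, -15]
  [-4, 0, -19]
  [-9, -7, 0]
D(2):
  [0, 2, -15]
  [-4, 0, -19]
  [-9, -7, 0]
D(3):
  [0, 2, -15]
  [-4, 0, -19]
  [-9, -7, 0]
Answer: M*[1][0] = -4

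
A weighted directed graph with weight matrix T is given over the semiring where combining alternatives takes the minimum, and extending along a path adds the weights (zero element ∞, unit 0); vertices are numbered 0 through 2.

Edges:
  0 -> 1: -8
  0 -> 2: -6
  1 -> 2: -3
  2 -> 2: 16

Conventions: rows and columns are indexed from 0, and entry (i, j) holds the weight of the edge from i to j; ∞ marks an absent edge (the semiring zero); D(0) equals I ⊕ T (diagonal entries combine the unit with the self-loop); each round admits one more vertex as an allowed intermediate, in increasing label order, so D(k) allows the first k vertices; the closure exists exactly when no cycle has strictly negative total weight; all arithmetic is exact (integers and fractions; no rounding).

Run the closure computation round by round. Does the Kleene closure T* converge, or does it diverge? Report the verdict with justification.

D(0):
  [0, -8, -6]
  [∞, 0, -3]
  [∞, ∞, 0]
D(1):
  [0, -8, -6]
  [∞, 0, -3]
  [∞, ∞, 0]
D(2):
  [0, -8, -11]
  [∞, 0, -3]
  [∞, ∞, 0]
D(3):
  [0, -8, -11]
  [∞, 0, -3]
  [∞, ∞, 0]
Key observation: every diagonal entry stays at the unit through all rounds, so no improving cycle exists.
Answer: CONVERGES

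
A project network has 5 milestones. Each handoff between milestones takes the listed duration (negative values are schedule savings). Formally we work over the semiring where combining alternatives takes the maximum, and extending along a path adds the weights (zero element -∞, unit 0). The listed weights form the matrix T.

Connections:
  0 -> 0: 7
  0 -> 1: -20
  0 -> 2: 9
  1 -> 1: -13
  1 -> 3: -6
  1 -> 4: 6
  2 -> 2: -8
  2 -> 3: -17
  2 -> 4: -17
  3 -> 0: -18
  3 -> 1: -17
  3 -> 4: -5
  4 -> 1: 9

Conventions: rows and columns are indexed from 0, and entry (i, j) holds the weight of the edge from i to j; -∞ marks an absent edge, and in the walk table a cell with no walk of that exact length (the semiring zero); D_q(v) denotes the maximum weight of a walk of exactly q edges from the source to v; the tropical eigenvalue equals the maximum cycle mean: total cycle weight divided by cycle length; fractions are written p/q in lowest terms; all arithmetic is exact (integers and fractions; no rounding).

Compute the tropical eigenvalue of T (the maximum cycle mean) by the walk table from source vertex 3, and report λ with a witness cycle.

q=0: [-∞, -∞, -∞, 0, -∞]
q=1: [-18, -17, -∞, -∞, -5]
q=2: [-11, 4, -9, -23, -11]
q=3: [-4, -2, -2, -2, 10]
q=4: [3, 19, 5, -8, 4]
q=5: [10, 13, 12, 13, 25]
Optimal cycle mean attained by: cycle 1->4->1, total 6 + 9, length 2.
Answer: λ = 15/2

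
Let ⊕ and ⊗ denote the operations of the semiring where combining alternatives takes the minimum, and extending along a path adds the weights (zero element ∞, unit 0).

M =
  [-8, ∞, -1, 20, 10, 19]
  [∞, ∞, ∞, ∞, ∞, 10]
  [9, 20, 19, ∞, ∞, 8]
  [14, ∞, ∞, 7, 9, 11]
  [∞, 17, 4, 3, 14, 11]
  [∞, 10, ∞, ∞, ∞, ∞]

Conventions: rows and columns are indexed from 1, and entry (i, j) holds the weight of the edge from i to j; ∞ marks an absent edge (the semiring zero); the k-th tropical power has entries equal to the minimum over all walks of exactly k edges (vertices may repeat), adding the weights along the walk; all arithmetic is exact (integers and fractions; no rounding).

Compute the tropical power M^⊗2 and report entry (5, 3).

M^⊗2:
  [-16, 19, -9, 12, 2, 7]
  [∞, 20, ∞, ∞, ∞, ∞]
  [1, 18, 8, 29, 19, 27]
  [6, 21, 13, 12, 16, 18]
  [13, 21, 18, 10, 12, 12]
  [∞, ∞, ∞, ∞, ∞, 20]
Key observation: the optimum is the walk 5->5->3, with weight 14 + 4 = 18.
Optimal value attained by: walk 5->5->3.
Answer: (M^⊗2)[5][3] = 18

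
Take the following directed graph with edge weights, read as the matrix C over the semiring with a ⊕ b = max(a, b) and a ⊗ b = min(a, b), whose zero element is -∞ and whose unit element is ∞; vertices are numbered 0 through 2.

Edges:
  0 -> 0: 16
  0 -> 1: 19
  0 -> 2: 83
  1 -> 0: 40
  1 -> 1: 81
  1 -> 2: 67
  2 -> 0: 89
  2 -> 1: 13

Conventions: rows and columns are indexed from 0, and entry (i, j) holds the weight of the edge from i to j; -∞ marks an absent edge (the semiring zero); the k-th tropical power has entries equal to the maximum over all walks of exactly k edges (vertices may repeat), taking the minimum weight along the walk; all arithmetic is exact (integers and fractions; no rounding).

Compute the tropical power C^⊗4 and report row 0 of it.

C^⊗2:
  [83, 19, 19]
  [67, 81, 67]
  [16, 19, 83]
C^⊗3:
  [19, 19, 83]
  [67, 81, 67]
  [83, 19, 19]
C^⊗4:
  [83, 19, 19]
  [67, 81, 67]
  [19, 19, 83]
Answer: row 0 of C^⊗4 = [83, 19, 19]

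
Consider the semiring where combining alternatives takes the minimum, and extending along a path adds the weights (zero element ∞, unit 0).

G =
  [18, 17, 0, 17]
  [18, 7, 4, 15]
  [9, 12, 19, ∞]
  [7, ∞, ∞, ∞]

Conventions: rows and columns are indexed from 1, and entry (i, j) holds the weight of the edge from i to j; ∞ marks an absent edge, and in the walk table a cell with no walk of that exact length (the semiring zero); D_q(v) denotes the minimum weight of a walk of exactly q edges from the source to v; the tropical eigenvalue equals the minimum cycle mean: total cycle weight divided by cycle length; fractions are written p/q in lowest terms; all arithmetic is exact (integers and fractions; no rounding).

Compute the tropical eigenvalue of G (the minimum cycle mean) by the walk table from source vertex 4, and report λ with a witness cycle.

q=0: [∞, ∞, ∞, 0]
q=1: [7, ∞, ∞, ∞]
q=2: [25, 24, 7, 24]
q=3: [16, 19, 25, 39]
q=4: [34, 26, 16, 33]
Optimal cycle mean attained by: cycle 1->3->1, total 0 + 9, length 2.
Answer: λ = 9/2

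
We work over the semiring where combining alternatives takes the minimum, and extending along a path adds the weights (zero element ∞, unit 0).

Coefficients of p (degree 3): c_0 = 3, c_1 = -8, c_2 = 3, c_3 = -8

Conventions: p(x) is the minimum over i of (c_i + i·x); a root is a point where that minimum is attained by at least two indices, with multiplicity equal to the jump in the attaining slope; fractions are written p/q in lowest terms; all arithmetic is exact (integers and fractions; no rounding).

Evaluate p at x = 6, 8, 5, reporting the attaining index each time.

p(6) = min(3+0·6=3, -8+1·6=-2, 3+2·6=15, -8+3·6=10) = -2 (attained by i=1)
p(8) = min(3+0·8=3, -8+1·8=0, 3+2·8=19, -8+3·8=16) = 0 (attained by i=1)
p(5) = min(3+0·5=3, -8+1·5=-3, 3+2·5=13, -8+3·5=7) = -3 (attained by i=1)
Answer: p(6) = -2; p(8) = 0; p(5) = -3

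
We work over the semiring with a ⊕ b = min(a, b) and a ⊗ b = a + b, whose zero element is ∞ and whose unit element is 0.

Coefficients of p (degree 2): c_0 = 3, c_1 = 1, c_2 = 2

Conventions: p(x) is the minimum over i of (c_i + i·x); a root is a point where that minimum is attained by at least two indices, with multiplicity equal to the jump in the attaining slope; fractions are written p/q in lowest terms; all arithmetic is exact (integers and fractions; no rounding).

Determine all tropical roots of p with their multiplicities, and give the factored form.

hull edge (i=0, c=3) to (i=1, c=1): slope -2, span 1
hull edge (i=1, c=1) to (i=2, c=2): slope 1, span 1
Factored form: p(x) = 2 ⊗ (x ⊕ (-1)) ⊗ (x ⊕ 2)
Answer: roots = -1 (mult 1), 2 (mult 1)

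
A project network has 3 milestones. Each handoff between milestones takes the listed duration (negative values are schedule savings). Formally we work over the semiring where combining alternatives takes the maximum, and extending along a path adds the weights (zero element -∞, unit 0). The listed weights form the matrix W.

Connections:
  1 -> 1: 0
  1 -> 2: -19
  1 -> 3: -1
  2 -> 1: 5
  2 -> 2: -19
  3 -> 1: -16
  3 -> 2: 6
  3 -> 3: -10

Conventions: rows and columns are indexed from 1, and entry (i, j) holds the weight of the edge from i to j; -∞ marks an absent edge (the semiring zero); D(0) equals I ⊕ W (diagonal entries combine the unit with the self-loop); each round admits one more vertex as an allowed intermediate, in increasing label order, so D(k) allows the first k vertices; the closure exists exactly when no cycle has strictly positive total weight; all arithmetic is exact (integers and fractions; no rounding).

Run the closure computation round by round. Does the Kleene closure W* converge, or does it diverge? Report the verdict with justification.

D(0):
  [0, -19, -1]
  [5, 0, -∞]
  [-16, 6, 0]
D(1):
  [0, -19, -1]
  [5, 0, 4]
  [-16, 6, 0]
Detection: at round 2, diagonal entry (3, 3) turns strictly positive.
Key observation: the cycle 3->2->1->3 has total weight 6 + 5 + (-1), which is strictly positive.
Answer: DIVERGES — positive cycle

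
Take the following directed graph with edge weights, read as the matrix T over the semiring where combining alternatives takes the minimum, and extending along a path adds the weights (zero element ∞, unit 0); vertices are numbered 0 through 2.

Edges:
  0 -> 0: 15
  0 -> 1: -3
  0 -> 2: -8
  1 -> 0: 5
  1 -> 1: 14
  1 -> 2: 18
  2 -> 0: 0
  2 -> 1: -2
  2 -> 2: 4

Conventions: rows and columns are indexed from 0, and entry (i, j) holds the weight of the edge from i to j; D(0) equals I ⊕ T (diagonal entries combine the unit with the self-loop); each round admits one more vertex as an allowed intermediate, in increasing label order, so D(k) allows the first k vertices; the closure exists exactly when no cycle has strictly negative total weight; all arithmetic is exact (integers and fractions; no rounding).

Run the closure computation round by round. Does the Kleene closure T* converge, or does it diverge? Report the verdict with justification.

D(0):
  [0, -3, -8]
  [5, 0, 18]
  [0, -2, 0]
Detection: at round 1, diagonal entry (2, 2) turns strictly negative.
Key observation: the cycle 2->0->2 has total weight 0 + (-8), which is strictly negative.
Answer: DIVERGES — negative cycle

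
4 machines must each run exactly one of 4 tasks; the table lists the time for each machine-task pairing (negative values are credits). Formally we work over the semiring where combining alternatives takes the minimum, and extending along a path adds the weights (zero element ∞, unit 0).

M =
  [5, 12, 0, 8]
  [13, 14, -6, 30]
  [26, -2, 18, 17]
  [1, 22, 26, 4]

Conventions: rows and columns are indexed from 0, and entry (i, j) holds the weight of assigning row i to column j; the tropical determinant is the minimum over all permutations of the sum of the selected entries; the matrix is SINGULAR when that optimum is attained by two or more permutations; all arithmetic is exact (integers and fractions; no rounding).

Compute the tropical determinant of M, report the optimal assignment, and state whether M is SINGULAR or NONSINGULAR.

σ = (0, 1, 2, 3): 5 + 14 + 18 + 4 = 41
σ = (0, 1, 3, 2): 5 + 14 + 17 + 26 = 62
σ = (0, 2, 1, 3): 5 + (-6) + (-2) + 4 = 1
σ = (0, 2, 3, 1): 5 + (-6) + 17 + 22 = 38
σ = (0, 3, 1, 2): 5 + 30 + (-2) + 26 = 59
σ = (0, 3, 2, 1): 5 + 30 + 18 + 22 = 75
σ = (1, 0, 2, 3): 12 + 13 + 18 + 4 = 47
σ = (1, 0, 3, 2): 12 + 13 + 17 + 26 = 68
σ = (1, 2, 0, 3): 12 + (-6) + 26 + 4 = 36
σ = (1, 2, 3, 0): 12 + (-6) + 17 + 1 = 24
σ = (1, 3, 0, 2): 12 + 30 + 26 + 26 = 94
σ = (1, 3, 2, 0): 12 + 30 + 18 + 1 = 61
σ = (2, 0, 1, 3): 0 + 13 + (-2) + 4 = 15
σ = (2, 0, 3, 1): 0 + 13 + 17 + 22 = 52
σ = (2, 1, 0, 3): 0 + 14 + 26 + 4 = 44
σ = (2, 1, 3, 0): 0 + 14 + 17 + 1 = 32
σ = (2, 3, 0, 1): 0 + 30 + 26 + 22 = 78
σ = (2, 3, 1, 0): 0 + 30 + (-2) + 1 = 29
σ = (3, 0, 1, 2): 8 + 13 + (-2) + 26 = 45
σ = (3, 0, 2, 1): 8 + 13 + 18 + 22 = 61
σ = (3, 1, 0, 2): 8 + 14 + 26 + 26 = 74
σ = (3, 1, 2, 0): 8 + 14 + 18 + 1 = 41
σ = (3, 2, 0, 1): 8 + (-6) + 26 + 22 = 50
σ = (3, 2, 1, 0): 8 + (-6) + (-2) + 1 = 1
Optimal value attained by: σ = (0, 2, 1, 3).
Answer: det⊕(M) = 1; verdict: SINGULAR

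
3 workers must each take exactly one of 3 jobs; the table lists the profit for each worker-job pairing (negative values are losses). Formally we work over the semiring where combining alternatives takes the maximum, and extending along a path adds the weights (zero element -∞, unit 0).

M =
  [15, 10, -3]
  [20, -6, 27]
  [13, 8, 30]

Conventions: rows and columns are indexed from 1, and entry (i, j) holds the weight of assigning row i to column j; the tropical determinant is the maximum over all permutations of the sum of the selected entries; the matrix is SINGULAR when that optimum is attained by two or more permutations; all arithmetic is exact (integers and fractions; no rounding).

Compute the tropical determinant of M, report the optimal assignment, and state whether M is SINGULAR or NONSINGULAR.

σ = (1, 2, 3): 15 + (-6) + 30 = 39
σ = (1, 3, 2): 15 + 27 + 8 = 50
σ = (2, 1, 3): 10 + 20 + 30 = 60
σ = (2, 3, 1): 10 + 27 + 13 = 50
σ = (3, 1, 2): (-3) + 20 + 8 = 25
σ = (3, 2, 1): (-3) + (-6) + 13 = 4
Optimal value attained by: σ = (2, 1, 3).
Answer: det⊕(M) = 60; verdict: NONSINGULAR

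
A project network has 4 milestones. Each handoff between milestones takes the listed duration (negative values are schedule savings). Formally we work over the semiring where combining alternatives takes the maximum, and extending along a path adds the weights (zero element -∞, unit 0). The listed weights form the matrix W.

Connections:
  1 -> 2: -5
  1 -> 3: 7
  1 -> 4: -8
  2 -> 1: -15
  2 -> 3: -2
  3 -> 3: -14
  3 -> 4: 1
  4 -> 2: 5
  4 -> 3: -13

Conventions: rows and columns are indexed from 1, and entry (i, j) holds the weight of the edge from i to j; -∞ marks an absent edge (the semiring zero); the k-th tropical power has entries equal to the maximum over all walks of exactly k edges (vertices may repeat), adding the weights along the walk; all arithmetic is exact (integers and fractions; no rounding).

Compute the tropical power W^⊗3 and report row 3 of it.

W^⊗2:
  [-20, -3, -7, 8]
  [-∞, -20, -8, -1]
  [-∞, 6, -12, -13]
  [-10, -∞, 3, -12]
W^⊗3:
  [-18, 13, -5, -6]
  [-35, 4, -14, -7]
  [-9, -8, 4, -11]
  [-∞, -7, -3, 4]
Answer: row 3 of W^⊗3 = [-9, -8, 4, -11]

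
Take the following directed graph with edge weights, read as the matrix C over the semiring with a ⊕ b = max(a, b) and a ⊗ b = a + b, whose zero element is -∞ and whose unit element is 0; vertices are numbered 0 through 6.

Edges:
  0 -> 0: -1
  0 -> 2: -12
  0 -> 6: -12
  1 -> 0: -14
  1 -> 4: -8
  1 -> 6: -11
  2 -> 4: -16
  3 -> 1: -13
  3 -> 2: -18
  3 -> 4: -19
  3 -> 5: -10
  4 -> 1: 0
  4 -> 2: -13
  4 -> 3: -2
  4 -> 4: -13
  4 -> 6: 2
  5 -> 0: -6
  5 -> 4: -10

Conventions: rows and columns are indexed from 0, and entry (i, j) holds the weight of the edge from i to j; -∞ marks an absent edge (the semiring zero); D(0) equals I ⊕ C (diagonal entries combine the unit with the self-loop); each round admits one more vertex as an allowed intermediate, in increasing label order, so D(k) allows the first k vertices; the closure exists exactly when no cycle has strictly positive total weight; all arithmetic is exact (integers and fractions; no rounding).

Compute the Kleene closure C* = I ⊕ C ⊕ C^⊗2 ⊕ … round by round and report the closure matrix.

D(0):
  [0, -∞, -12, -∞, -∞, -∞, -12]
  [-14, 0, -∞, -∞, -8, -∞, -11]
  [-∞, -∞, 0, -∞, -16, -∞, -∞]
  [-∞, -13, -18, 0, -19, -10, -∞]
  [-∞, 0, -13, -2, 0, -∞, 2]
  [-6, -∞, -∞, -∞, -10, 0, -∞]
  [-∞, -∞, -∞, -∞, -∞, -∞, 0]
D(1):
  [0, -∞, -12, -∞, -∞, -∞, -12]
  [-14, 0, -26, -∞, -8, -∞, -11]
  [-∞, -∞, 0, -∞, -16, -∞, -∞]
  [-∞, -13, -18, 0, -19, -10, -∞]
  [-∞, 0, -13, -2, 0, -∞, 2]
  [-6, -∞, -18, -∞, -10, 0, -18]
  [-∞, -∞, -∞, -∞, -∞, -∞, 0]
D(2):
  [0, -∞, -12, -∞, -∞, -∞, -12]
  [-14, 0, -26, -∞, -8, -∞, -11]
  [-∞, -∞, 0, -∞, -16, -∞, -∞]
  [-27, -13, -18, 0, -19, -10, -24]
  [-14, 0, -13, -2, 0, -∞, 2]
  [-6, -∞, -18, -∞, -10, 0, -18]
  [-∞, -∞, -∞, -∞, -∞, -∞, 0]
D(3):
  [0, -∞, -12, -∞, -28, -∞, -12]
  [-14, 0, -26, -∞, -8, -∞, -11]
  [-∞, -∞, 0, -∞, -16, -∞, -∞]
  [-27, -13, -18, 0, -19, -10, -24]
  [-14, 0, -13, -2, 0, -∞, 2]
  [-6, -∞, -18, -∞, -10, 0, -18]
  [-∞, -∞, -∞, -∞, -∞, -∞, 0]
D(4):
  [0, -∞, -12, -∞, -28, -∞, -12]
  [-14, 0, -26, -∞, -8, -∞, -11]
  [-∞, -∞, 0, -∞, -16, -∞, -∞]
  [-27, -13, -18, 0, -19, -10, -24]
  [-14, 0, -13, -2, 0, -12, 2]
  [-6, -∞, -18, -∞, -10, 0, -18]
  [-∞, -∞, -∞, -∞, -∞, -∞, 0]
D(5):
  [0, -28, -12, -30, -28, -40, -12]
  [-14, 0, -21, -10, -8, -20, -6]
  [-30, -16, 0, -18, -16, -28, -14]
  [-27, -13, -18, 0, -19, -10, -17]
  [-14, 0, -13, -2, 0, -12, 2]
  [-6, -10, -18, -12, -10, 0, -8]
  [-∞, -∞, -∞, -∞, -∞, -∞, 0]
D(6):
  [0, -28, -12, -30, -28, -40, -12]
  [-14, 0, -21, -10, -8, -20, -6]
  [-30, -16, 0, -18, -16, -28, -14]
  [-16, -13, -18, 0, -19, -10, -17]
  [-14, 0, -13, -2, 0, -12, 2]
  [-6, -10, -18, -12, -10, 0, -8]
  [-∞, -∞, -∞, -∞, -∞, -∞, 0]
D(7):
  [0, -28, -12, -30, -28, -40, -12]
  [-14, 0, -21, -10, -8, -20, -6]
  [-30, -16, 0, -18, -16, -28, -14]
  [-16, -13, -18, 0, -19, -10, -17]
  [-14, 0, -13, -2, 0, -12, 2]
  [-6, -10, -18, -12, -10, 0, -8]
  [-∞, -∞, -∞, -∞, -∞, -∞, 0]
Answer: C* = [[0, -28, -12, -30, -28, -40, -12], [-14, 0, -21, -10, -8, -20, -6], [-30, -16, 0, -18, -16, -28, -14], [-16, -13, -18, 0, -19, -10, -17], [-14, 0, -13, -2, 0, -12, 2], [-6, -10, -18, -12, -10, 0, -8], [-∞, -∞, -∞, -∞, -∞, -∞, 0]]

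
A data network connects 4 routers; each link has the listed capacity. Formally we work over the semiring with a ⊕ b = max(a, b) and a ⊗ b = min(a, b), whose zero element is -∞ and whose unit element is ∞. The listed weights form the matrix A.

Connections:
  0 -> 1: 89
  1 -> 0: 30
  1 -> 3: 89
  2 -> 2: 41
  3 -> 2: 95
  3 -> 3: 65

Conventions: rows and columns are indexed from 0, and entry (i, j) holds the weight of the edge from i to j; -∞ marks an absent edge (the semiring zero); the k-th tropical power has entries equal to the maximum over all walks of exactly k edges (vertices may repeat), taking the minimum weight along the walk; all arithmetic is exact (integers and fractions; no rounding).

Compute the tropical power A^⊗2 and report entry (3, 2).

A^⊗2:
  [30, -∞, -∞, 89]
  [-∞, 30, 89, 65]
  [-∞, -∞, 41, -∞]
  [-∞, -∞, 65, 65]
Key observation: the optimum is the walk 3->3->2, with weight 65 min 95 = 65.
Optimal value attained by: walk 3->3->2.
Answer: (A^⊗2)[3][2] = 65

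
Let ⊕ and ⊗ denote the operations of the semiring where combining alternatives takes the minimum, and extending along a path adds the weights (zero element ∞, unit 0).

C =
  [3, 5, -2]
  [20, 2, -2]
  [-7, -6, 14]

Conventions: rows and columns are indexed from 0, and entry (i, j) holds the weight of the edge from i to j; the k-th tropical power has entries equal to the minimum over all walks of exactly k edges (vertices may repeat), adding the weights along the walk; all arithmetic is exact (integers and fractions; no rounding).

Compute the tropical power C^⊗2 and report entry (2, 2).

C^⊗2:
  [-9, -8, 1]
  [-9, -8, 0]
  [-4, -4, -9]
Key observation: the optimum is the walk 2->0->2, with weight (-7) + (-2) = -9.
Optimal value attained by: walk 2->0->2.
Answer: (C^⊗2)[2][2] = -9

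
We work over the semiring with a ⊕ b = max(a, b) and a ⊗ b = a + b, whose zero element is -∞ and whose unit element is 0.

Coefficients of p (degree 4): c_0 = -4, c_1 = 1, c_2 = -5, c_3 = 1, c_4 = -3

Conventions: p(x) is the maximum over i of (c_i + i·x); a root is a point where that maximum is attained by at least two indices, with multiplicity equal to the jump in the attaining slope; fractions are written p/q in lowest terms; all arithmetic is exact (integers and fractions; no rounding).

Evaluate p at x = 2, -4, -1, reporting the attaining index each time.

p(2) = max(-4+0·2=-4, 1+1·2=3, -5+2·2=-1, 1+3·2=7, -3+4·2=5) = 7 (attained by i=3)
p(-4) = max(-4+0·(-4)=-4, 1+1·(-4)=-3, -5+2·(-4)=-13, 1+3·(-4)=-11, -3+4·(-4)=-19) = -3 (attained by i=1)
p(-1) = max(-4+0·(-1)=-4, 1+1·(-1)=0, -5+2·(-1)=-7, 1+3·(-1)=-2, -3+4·(-1)=-7) = 0 (attained by i=1)
Answer: p(2) = 7; p(-4) = -3; p(-1) = 0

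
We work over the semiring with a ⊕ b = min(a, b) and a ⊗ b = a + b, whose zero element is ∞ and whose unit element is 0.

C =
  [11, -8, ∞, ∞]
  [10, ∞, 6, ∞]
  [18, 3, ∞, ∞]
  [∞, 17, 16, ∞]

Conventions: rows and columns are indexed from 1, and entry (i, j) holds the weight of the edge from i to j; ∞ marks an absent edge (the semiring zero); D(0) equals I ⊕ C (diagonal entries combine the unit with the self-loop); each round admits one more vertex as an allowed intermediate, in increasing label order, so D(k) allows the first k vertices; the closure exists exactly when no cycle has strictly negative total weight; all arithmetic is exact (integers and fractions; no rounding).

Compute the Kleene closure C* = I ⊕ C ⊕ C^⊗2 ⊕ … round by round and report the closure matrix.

D(0):
  [0, -8, ∞, ∞]
  [10, 0, 6, ∞]
  [18, 3, 0, ∞]
  [∞, 17, 16, 0]
D(1):
  [0, -8, ∞, ∞]
  [10, 0, 6, ∞]
  [18, 3, 0, ∞]
  [∞, 17, 16, 0]
D(2):
  [0, -8, -2, ∞]
  [10, 0, 6, ∞]
  [13, 3, 0, ∞]
  [27, 17, 16, 0]
D(3):
  [0, -8, -2, ∞]
  [10, 0, 6, ∞]
  [13, 3, 0, ∞]
  [27, 17, 16, 0]
D(4):
  [0, -8, -2, ∞]
  [10, 0, 6, ∞]
  [13, 3, 0, ∞]
  [27, 17, 16, 0]
Answer: C* = [[0, -8, -2, ∞], [10, 0, 6, ∞], [13, 3, 0, ∞], [27, 17, 16, 0]]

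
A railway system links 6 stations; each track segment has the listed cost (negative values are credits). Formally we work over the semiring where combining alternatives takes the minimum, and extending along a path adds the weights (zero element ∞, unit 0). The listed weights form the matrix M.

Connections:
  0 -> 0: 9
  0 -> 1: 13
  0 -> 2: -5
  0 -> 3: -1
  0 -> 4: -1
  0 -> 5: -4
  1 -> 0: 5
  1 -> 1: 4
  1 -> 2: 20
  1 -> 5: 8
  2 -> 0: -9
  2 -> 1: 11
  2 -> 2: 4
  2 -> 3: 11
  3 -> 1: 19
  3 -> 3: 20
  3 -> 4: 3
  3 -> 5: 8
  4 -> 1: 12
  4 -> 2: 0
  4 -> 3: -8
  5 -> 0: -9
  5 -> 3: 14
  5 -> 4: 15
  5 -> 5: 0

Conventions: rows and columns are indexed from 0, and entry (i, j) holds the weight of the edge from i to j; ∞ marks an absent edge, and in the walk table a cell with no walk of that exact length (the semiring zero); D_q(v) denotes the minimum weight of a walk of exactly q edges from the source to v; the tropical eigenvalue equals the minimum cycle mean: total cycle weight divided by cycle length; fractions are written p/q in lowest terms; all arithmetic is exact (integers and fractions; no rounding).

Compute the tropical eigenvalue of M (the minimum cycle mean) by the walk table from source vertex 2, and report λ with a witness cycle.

q=0: [∞, ∞, 0, ∞, ∞, ∞]
q=1: [-9, 11, 4, 11, ∞, ∞]
q=2: [-5, 4, -14, -10, -10, -13]
q=3: [-23, -3, -10, -18, -7, -13]
q=4: [-22, -10, -28, -24, -24, -27]
q=5: [-37, -17, -27, -32, -23, -27]
q=6: [-36, -24, -42, -38, -38, -41]
Optimal cycle mean attained by: cycle 0->2->0, total (-5) + (-9), length 2.
Answer: λ = -7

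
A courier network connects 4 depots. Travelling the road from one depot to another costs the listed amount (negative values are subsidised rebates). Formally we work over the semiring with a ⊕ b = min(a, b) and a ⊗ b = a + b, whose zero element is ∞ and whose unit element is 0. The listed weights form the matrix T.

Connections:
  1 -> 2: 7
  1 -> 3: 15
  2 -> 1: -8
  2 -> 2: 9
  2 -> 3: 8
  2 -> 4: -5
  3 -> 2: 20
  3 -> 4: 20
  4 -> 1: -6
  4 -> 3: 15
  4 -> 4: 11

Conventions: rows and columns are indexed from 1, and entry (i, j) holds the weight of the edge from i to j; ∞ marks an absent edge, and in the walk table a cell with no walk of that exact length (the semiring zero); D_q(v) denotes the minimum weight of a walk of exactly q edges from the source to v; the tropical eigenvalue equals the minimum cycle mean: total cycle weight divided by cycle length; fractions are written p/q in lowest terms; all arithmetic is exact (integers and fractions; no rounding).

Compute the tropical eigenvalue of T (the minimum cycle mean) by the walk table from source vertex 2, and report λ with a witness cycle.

q=0: [∞, 0, ∞, ∞]
q=1: [-8, 9, 8, -5]
q=2: [-11, -1, 7, 4]
q=3: [-9, -4, 4, -6]
q=4: [-12, -2, 4, -9]
Optimal cycle mean attained by: cycle 1->2->4->1, total 7 + (-5) + (-6), length 3.
Answer: λ = -4/3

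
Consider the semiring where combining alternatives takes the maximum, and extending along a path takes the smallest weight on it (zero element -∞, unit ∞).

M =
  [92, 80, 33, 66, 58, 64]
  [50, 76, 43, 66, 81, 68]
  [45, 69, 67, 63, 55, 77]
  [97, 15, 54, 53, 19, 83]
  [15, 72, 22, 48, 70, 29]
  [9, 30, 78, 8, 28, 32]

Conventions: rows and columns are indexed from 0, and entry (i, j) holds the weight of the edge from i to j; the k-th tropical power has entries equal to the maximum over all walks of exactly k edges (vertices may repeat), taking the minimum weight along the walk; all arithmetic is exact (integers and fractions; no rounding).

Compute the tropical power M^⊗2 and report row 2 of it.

M^⊗2:
  [92, 80, 64, 66, 80, 68]
  [66, 76, 68, 66, 76, 68]
  [63, 69, 77, 66, 69, 68]
  [92, 80, 78, 66, 58, 64]
  [50, 72, 48, 66, 72, 68]
  [45, 69, 67, 63, 55, 77]
Answer: row 2 of M^⊗2 = [63, 69, 77, 66, 69, 68]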